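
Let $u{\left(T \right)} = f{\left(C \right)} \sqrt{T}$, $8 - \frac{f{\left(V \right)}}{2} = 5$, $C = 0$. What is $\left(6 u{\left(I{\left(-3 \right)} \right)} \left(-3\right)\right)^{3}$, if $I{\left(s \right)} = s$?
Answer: $3779136 i \sqrt{3} \approx 6.5457 \cdot 10^{6} i$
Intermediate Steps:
$f{\left(V \right)} = 6$ ($f{\left(V \right)} = 16 - 10 = 6$)
$u{\left(T \right)} = 6 \sqrt{T}$
$\left(6 u{\left(I{\left(-3 \right)} \right)} \left(-3\right)\right)^{3} = \left(6 \cdot 6 \sqrt{-3} \left(-3\right)\right)^{3} = \left(6 \cdot 6 i \sqrt{3} \left(-3\right)\right)^{3} = \left(36 i \sqrt{3} \left(-3\right)\right)^{3} = \left(- 108 i \sqrt{3}\right)^{3} = 3779136 i \sqrt{3}$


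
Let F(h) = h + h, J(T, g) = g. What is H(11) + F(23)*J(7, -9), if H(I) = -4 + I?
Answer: -407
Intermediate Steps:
F(h) = 2*h
H(11) + F(23)*J(7, -9) = (-4 + 11) + (2*23)*(-9) = 7 + 46*(-9) = 7 - 414 = -407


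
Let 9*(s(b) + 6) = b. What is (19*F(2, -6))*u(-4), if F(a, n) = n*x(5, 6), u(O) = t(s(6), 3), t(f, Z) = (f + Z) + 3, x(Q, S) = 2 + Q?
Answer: -532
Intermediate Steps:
s(b) = -6 + b/9
t(f, Z) = 3 + Z + f (t(f, Z) = (Z + f) + 3 = 3 + Z + f)
u(O) = 2/3 (u(O) = 3 + 3 + (-6 + (1/9)*6) = 3 + 3 + (-6 + 2/3) = 3 + 3 - 16/3 = 2/3)
F(a, n) = 7*n (F(a, n) = n*(2 + 5) = n*7 = 7*n)
(19*F(2, -6))*u(-4) = (19*(7*(-6)))*(2/3) = (19*(-42))*(2/3) = -798*2/3 = -532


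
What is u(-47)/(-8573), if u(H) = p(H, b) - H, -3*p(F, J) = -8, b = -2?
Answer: -149/25719 ≈ -0.0057934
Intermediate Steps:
p(F, J) = 8/3 (p(F, J) = -1/3*(-8) = 8/3)
u(H) = 8/3 - H
u(-47)/(-8573) = (8/3 - 1*(-47))/(-8573) = (8/3 + 47)*(-1/8573) = (149/3)*(-1/8573) = -149/25719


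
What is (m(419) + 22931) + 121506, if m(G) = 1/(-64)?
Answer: 9243967/64 ≈ 1.4444e+5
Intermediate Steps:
m(G) = -1/64
(m(419) + 22931) + 121506 = (-1/64 + 22931) + 121506 = 1467583/64 + 121506 = 9243967/64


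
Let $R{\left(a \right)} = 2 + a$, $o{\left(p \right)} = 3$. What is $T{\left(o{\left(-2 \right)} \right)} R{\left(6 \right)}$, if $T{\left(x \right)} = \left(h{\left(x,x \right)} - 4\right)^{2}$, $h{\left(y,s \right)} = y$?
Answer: $8$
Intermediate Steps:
$T{\left(x \right)} = \left(-4 + x\right)^{2}$ ($T{\left(x \right)} = \left(x - 4\right)^{2} = \left(-4 + x\right)^{2}$)
$T{\left(o{\left(-2 \right)} \right)} R{\left(6 \right)} = \left(-4 + 3\right)^{2} \left(2 + 6\right) = \left(-1\right)^{2} \cdot 8 = 1 \cdot 8 = 8$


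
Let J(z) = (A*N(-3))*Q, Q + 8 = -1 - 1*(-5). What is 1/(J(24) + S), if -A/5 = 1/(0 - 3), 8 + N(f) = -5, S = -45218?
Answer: -3/135394 ≈ -2.2158e-5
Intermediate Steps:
N(f) = -13 (N(f) = -8 - 5 = -13)
Q = -4 (Q = -8 + (-1 - 1*(-5)) = -8 + (-1 + 5) = -8 + 4 = -4)
A = 5/3 (A = -5/(0 - 3) = -5/(-3) = -5*(-1/3) = 5/3 ≈ 1.6667)
J(z) = 260/3 (J(z) = ((5/3)*(-13))*(-4) = -65/3*(-4) = 260/3)
1/(J(24) + S) = 1/(260/3 - 45218) = 1/(-135394/3) = -3/135394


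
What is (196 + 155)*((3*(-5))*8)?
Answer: -42120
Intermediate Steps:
(196 + 155)*((3*(-5))*8) = 351*(-15*8) = 351*(-120) = -42120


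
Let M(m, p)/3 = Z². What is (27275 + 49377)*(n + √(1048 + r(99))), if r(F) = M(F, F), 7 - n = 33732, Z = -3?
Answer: -2585088700 + 383260*√43 ≈ -2.5826e+9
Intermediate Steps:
n = -33725 (n = 7 - 1*33732 = 7 - 33732 = -33725)
M(m, p) = 27 (M(m, p) = 3*(-3)² = 3*9 = 27)
r(F) = 27
(27275 + 49377)*(n + √(1048 + r(99))) = (27275 + 49377)*(-33725 + √(1048 + 27)) = 76652*(-33725 + √1075) = 76652*(-33725 + 5*√43) = -2585088700 + 383260*√43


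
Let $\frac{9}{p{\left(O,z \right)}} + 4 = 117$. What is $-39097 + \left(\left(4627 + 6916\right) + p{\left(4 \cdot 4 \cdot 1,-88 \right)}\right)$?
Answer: $- \frac{3113593}{113} \approx -27554.0$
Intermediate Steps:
$p{\left(O,z \right)} = \frac{9}{113}$ ($p{\left(O,z \right)} = \frac{9}{-4 + 117} = \frac{9}{113}$)
$-39097 + \left(\left(4627 + 6916\right) + p{\left(4 \cdot 4 \cdot 1,-88 \right)}\right) = -39097 + \left(\left(4627 + 6916\right) + \frac{9}{113}\right) = -39097 + \left(11543 + \frac{9}{113}\right) = -39097 + \frac{1304368}{113} = - \frac{3113593}{113}$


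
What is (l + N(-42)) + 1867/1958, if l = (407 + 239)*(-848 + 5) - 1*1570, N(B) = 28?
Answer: -1069301093/1958 ≈ -5.4612e+5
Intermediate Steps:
l = -546148 (l = 646*(-843) - 1570 = -544578 - 1570 = -546148)
(l + N(-42)) + 1867/1958 = (-546148 + 28) + 1867/1958 = -546120 + 1867*(1/1958) = -546120 + 1867/1958 = -1069301093/1958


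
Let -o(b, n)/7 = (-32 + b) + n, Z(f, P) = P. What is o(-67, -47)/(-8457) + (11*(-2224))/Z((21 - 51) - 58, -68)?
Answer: 51705638/143769 ≈ 359.64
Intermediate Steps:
o(b, n) = 224 - 7*b - 7*n (o(b, n) = -7*((-32 + b) + n) = -7*(-32 + b + n) = 224 - 7*b - 7*n)
o(-67, -47)/(-8457) + (11*(-2224))/Z((21 - 51) - 58, -68) = (224 - 7*(-67) - 7*(-47))/(-8457) + (11*(-2224))/(-68) = (224 + 469 + 329)*(-1/8457) - 24464*(-1/68) = 1022*(-1/8457) + 6116/17 = -1022/8457 + 6116/17 = 51705638/143769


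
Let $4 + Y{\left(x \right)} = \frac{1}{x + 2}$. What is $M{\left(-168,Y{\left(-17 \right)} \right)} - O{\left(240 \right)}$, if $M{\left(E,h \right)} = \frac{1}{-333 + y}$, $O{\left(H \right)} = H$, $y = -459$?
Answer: $- \frac{190081}{792} \approx -240.0$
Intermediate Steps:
$Y{\left(x \right)} = -4 + \frac{1}{2 + x}$ ($Y{\left(x \right)} = -4 + \frac{1}{x + 2} = -4 + \frac{1}{2 + x}$)
$M{\left(E,h \right)} = - \frac{1}{792}$ ($M{\left(E,h \right)} = \frac{1}{-333 - 459} = \frac{1}{-792} = - \frac{1}{792}$)
$M{\left(-168,Y{\left(-17 \right)} \right)} - O{\left(240 \right)} = - \frac{1}{792} - 240 = - \frac{190081}{792}$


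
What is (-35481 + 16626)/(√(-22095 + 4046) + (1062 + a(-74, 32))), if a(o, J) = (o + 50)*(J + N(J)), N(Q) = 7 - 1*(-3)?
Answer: -203634/4193 + 3771*I*√18049/4193 ≈ -48.565 + 120.83*I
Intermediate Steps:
N(Q) = 10 (N(Q) = 7 + 3 = 10)
a(o, J) = (10 + J)*(50 + o) (a(o, J) = (o + 50)*(J + 10) = (50 + o)*(10 + J) = (10 + J)*(50 + o))
(-35481 + 16626)/(√(-22095 + 4046) + (1062 + a(-74, 32))) = (-35481 + 16626)/(√(-22095 + 4046) + (1062 + (500 + 10*(-74) + 50*32 + 32*(-74)))) = -18855/(√(-18049) + (1062 + (500 - 740 + 1600 - 2368))) = -18855/(I*√18049 + (1062 - 1008)) = -18855/(I*√18049 + 54) = -18855/(54 + I*√18049)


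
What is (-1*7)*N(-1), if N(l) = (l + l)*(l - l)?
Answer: 0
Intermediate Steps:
N(l) = 0 (N(l) = (2*l)*0 = 0)
(-1*7)*N(-1) = -1*7*0 = -7*0 = 0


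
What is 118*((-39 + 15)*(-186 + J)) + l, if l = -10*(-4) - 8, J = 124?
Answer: 175616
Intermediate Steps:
l = 32 (l = 40 - 8 = 32)
118*((-39 + 15)*(-186 + J)) + l = 118*((-39 + 15)*(-186 + 124)) + 32 = 118*(-24*(-62)) + 32 = 118*1488 + 32 = 175584 + 32 = 175616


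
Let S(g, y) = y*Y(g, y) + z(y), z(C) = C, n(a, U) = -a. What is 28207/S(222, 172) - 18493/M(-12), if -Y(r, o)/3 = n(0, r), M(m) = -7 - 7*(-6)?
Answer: -2193551/6020 ≈ -364.38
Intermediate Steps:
M(m) = 35 (M(m) = -7 + 42 = 35)
Y(r, o) = 0 (Y(r, o) = -(-3)*0 = -3*0 = 0)
S(g, y) = y (S(g, y) = y*0 + y = 0 + y = y)
28207/S(222, 172) - 18493/M(-12) = 28207/172 - 18493/35 = -2193551/6020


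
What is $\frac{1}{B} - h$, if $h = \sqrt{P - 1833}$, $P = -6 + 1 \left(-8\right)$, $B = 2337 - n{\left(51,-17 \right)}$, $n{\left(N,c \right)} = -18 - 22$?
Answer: $\frac{1}{2377} - i \sqrt{1847} \approx 0.0004207 - 42.977 i$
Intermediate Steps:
$n{\left(N,c \right)} = -40$
$B = 2377$ ($B = 2337 - -40 = 2337 + 40 = 2377$)
$P = -14$ ($P = -6 - 8 = -14$)
$h = i \sqrt{1847}$ ($h = \sqrt{-14 - 1833} = \sqrt{-1847} = i \sqrt{1847} \approx 42.977 i$)
$\frac{1}{B} - h = \frac{1}{2377} - i \sqrt{1847}$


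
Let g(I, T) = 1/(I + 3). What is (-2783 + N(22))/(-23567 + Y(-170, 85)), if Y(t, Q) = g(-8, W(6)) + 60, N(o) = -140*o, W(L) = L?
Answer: 29315/117536 ≈ 0.24941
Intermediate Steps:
g(I, T) = 1/(3 + I)
Y(t, Q) = 299/5 (Y(t, Q) = 1/(3 - 8) + 60 = 1/(-5) + 60 = -⅕ + 60 = 299/5)
(-2783 + N(22))/(-23567 + Y(-170, 85)) = (-2783 - 140*22)/(-23567 + 299/5) = (-2783 - 3080)/(-117536/5) = -5863*(-5/117536) = 29315/117536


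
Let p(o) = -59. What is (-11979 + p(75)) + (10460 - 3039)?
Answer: -4617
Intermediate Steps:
(-11979 + p(75)) + (10460 - 3039) = (-11979 - 59) + (10460 - 3039) = -12038 + 7421 = -4617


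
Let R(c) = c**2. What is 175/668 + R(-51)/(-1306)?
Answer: -754459/436204 ≈ -1.7296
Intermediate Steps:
175/668 + R(-51)/(-1306) = 175/668 + (-51)**2/(-1306) = 175*(1/668) + 2601*(-1/1306) = 175/668 - 2601/1306 = -754459/436204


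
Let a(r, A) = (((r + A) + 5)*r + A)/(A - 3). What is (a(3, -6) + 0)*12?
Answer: 0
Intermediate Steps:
a(r, A) = (A + r*(5 + A + r))/(-3 + A) (a(r, A) = (((A + r) + 5)*r + A)/(-3 + A) = ((5 + A + r)*r + A)/(-3 + A) = (r*(5 + A + r) + A)/(-3 + A) = (A + r*(5 + A + r))/(-3 + A))
(a(3, -6) + 0)*12 = ((-6 + 3² + 5*3 - 6*3)/(-3 - 6) + 0)*12 = ((-6 + 9 + 15 - 18)/(-9) + 0)*12 = (-⅑*0 + 0)*12 = (0 + 0)*12 = 0*12 = 0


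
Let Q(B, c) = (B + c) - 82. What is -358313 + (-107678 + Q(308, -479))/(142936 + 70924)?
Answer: -76628926111/213860 ≈ -3.5831e+5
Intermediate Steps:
Q(B, c) = -82 + B + c
-358313 + (-107678 + Q(308, -479))/(142936 + 70924) = -358313 + (-107678 + (-82 + 308 - 479))/(142936 + 70924) = -358313 + (-107678 - 253)/213860 = -358313 - 107931*1/213860 = -358313 - 107931/213860 = -76628926111/213860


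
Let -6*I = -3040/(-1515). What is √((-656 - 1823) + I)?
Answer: I*√227625215/303 ≈ 49.793*I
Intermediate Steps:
I = -304/909 (I = -(-1520)/(3*(-1515)) = -(-1520)*(-1)/(3*1515) = -⅙*608/303 = -304/909 ≈ -0.33443)
√((-656 - 1823) + I) = √((-656 - 1823) - 304/909) = √(-2479 - 304/909) = √(-2253715/909) = I*√227625215/303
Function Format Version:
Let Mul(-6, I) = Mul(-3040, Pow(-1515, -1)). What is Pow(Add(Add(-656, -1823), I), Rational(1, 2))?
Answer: Mul(Rational(1, 303), I, Pow(227625215, Rational(1, 2))) ≈ Mul(49.793, I)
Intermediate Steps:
I = Rational(-304, 909) (I = Mul(Rational(-1, 6), Mul(-3040, Pow(-1515, -1))) = Mul(Rational(-1, 6), Mul(-3040, Rational(-1, 1515))) = Mul(Rational(-1, 6), Rational(608, 303)) = Rational(-304, 909) ≈ -0.33443)
Pow(Add(Add(-656, -1823), I), Rational(1, 2)) = Pow(Add(Add(-656, -1823), Rational(-304, 909)), Rational(1, 2)) = Pow(Add(-2479, Rational(-304, 909)), Rational(1, 2)) = Pow(Rational(-2253715, 909), Rational(1, 2)) = Mul(Rational(1, 303), I, Pow(227625215, Rational(1, 2)))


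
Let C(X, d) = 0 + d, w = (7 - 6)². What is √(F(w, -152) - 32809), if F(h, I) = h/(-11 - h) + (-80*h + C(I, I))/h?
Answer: I*√1189479/6 ≈ 181.77*I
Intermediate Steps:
w = 1 (w = 1² = 1)
C(X, d) = d
F(h, I) = h/(-11 - h) + (I - 80*h)/h (F(h, I) = h/(-11 - h) + (-80*h + I)/h = h/(-11 - h) + (I - 80*h)/h)
√(F(w, -152) - 32809) = √((-880*1 - 81*1² + 11*(-152) - 152*1)/(1*(11 + 1)) - 32809) = √(1*(-880 - 81*1 - 1672 - 152)/12 - 32809) = √(1*(1/12)*(-880 - 81 - 1672 - 152) - 32809) = √(1*(1/12)*(-2785) - 32809) = √(-2785/12 - 32809) = √(-396493/12) = I*√1189479/6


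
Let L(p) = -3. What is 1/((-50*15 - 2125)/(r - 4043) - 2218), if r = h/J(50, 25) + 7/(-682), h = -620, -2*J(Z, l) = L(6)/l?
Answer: -29413999/65234367532 ≈ -0.00045090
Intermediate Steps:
J(Z, l) = 3/(2*l) (J(Z, l) = -(-3)/(2*l) = 3/(2*l))
r = -21142021/2046 (r = -620/((3/2)/25) + 7/(-682) = -620/((3/2)*(1/25)) + 7*(-1/682) = -620/3/50 - 7/682 = -620*50/3 - 7/682 = -31000/3 - 7/682 = -21142021/2046 ≈ -10333.)
1/((-50*15 - 2125)/(r - 4043) - 2218) = 1/((-50*15 - 2125)/(-21142021/2046 - 4043) - 2218) = 1/((-750 - 2125)/(-29413999/2046) - 2218) = 1/(-2875*(-2046/29413999) - 2218) = 1/(5882250/29413999 - 2218) = 1/(-65234367532/29413999) = -29413999/65234367532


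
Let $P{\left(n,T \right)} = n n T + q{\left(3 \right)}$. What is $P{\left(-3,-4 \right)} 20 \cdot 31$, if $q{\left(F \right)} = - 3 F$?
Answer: $-27900$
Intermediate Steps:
$P{\left(n,T \right)} = -9 + T n^{2}$ ($P{\left(n,T \right)} = n n T - 9 = n^{2} T - 9 = T n^{2} - 9 = -9 + T n^{2}$)
$P{\left(-3,-4 \right)} 20 \cdot 31 = \left(-9 - 4 \left(-3\right)^{2}\right) 20 \cdot 31 = \left(-9 - 36\right) 20 \cdot 31 = \left(-45\right) 20 \cdot 31 = \left(-900\right) 31 = -27900$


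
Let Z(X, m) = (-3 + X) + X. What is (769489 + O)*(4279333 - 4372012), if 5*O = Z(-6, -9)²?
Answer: -71319641586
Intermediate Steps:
Z(X, m) = -3 + 2*X
O = 45 (O = (-3 + 2*(-6))²/5 = (-3 - 12)²/5 = (⅕)*(-15)² = (⅕)*225 = 45)
(769489 + O)*(4279333 - 4372012) = (769489 + 45)*(4279333 - 4372012) = 769534*(-92679) = -71319641586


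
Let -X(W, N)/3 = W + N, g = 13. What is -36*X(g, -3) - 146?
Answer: 934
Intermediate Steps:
X(W, N) = -3*N - 3*W (X(W, N) = -3*(W + N) = -3*(N + W) = -3*N - 3*W)
-36*X(g, -3) - 146 = -36*(-3*(-3) - 3*13) - 146 = -36*(9 - 39) - 146 = -36*(-30) - 146 = 1080 - 146 = 934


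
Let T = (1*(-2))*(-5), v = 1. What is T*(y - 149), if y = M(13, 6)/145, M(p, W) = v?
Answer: -43208/29 ≈ -1489.9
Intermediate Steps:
M(p, W) = 1
y = 1/145 ≈ 0.0068966
T = 10 (T = -2*(-5) = 10)
T*(y - 149) = 10*(1/145 - 149) = 10*(-21604/145) = -43208/29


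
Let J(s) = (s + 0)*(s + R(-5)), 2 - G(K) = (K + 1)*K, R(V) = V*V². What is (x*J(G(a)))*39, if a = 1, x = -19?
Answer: 0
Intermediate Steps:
R(V) = V³
G(K) = 2 - K*(1 + K) (G(K) = 2 - (K + 1)*K = 2 - (1 + K)*K = 2 - K*(1 + K))
J(s) = s*(-125 + s) (J(s) = (s + 0)*(s + (-5)³) = s*(s - 125) = s*(-125 + s))
(x*J(G(a)))*39 = -19*(2 - 1*1 - 1*1²)*(-125 + (2 - 1*1 - 1*1²))*39 = -19*(2 - 1 - 1*1)*(-125 + (2 - 1 - 1*1))*39 = -19*(2 - 1 - 1)*(-125 + (2 - 1 - 1))*39 = -0*(-125 + 0)*39 = -0*(-125)*39 = -19*0*39 = 0*39 = 0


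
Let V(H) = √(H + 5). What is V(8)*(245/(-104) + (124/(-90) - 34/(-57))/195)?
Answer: -242113*√13/102600 ≈ -8.5083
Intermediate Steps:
V(H) = √(5 + H)
V(8)*(245/(-104) + (124/(-90) - 34/(-57))/195) = √(5 + 8)*(245/(-104) + (124/(-90) - 34/(-57))/195) = √13*(245*(-1/104) + (124*(-1/90) - 34*(-1/57))*(1/195)) = √13*(-245/104 + (-62/45 + 34/57)*(1/195)) = √13*(-245/104 - 668/855*1/195) = √13*(-245/104 - 668/166725) = √13*(-242113/102600) = -242113*√13/102600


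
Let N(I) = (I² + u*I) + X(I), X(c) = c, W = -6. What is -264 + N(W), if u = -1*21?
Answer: -108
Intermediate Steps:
u = -21
N(I) = I² - 20*I (N(I) = (I² - 21*I) + I = I² - 20*I)
-264 + N(W) = -264 - 6*(-20 - 6) = -264 - 6*(-26) = -264 + 156 = -108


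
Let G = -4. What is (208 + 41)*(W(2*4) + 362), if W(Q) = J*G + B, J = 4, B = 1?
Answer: 86403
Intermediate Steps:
W(Q) = -15 (W(Q) = 4*(-4) + 1 = -16 + 1 = -15)
(208 + 41)*(W(2*4) + 362) = (208 + 41)*(-15 + 362) = 249*347 = 86403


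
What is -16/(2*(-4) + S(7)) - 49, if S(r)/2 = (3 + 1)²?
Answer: -149/3 ≈ -49.667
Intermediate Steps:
S(r) = 32 (S(r) = 2*(3 + 1)² = 2*4² = 2*16 = 32)
-16/(2*(-4) + S(7)) - 49 = -16/(2*(-4) + 32) - 49 = -16/(-8 + 32) - 49 = -16/24 - 49 = (1/24)*(-16) - 49 = -⅔ - 49 = -149/3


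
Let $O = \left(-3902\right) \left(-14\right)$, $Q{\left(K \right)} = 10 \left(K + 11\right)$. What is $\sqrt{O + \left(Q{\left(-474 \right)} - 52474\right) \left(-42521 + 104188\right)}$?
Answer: $2 i \sqrt{880344435} \approx 59341.0 i$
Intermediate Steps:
$Q{\left(K \right)} = 110 + 10 K$ ($Q{\left(K \right)} = 10 \left(11 + K\right) = 110 + 10 K$)
$O = 54628$
$\sqrt{O + \left(Q{\left(-474 \right)} - 52474\right) \left(-42521 + 104188\right)} = \sqrt{54628 + \left(\left(110 + 10 \left(-474\right)\right) - 52474\right) \left(-42521 + 104188\right)} = \sqrt{54628 + \left(\left(110 - 4740\right) - 52474\right) 61667} = \sqrt{54628 + \left(-4630 - 52474\right) 61667} = \sqrt{54628 - 3521432368} = \sqrt{-3521377740} = 2 i \sqrt{880344435}$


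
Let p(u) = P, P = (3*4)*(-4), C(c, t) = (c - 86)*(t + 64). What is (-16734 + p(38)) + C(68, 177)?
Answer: -21120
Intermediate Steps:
C(c, t) = (-86 + c)*(64 + t)
P = -48 (P = 12*(-4) = -48)
p(u) = -48
(-16734 + p(38)) + C(68, 177) = (-16734 - 48) + (-5504 - 86*177 + 64*68 + 68*177) = -16782 + (-5504 - 15222 + 4352 + 12036) = -16782 - 4338 = -21120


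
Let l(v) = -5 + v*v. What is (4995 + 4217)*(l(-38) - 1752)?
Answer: -2883356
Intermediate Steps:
l(v) = -5 + v²
(4995 + 4217)*(l(-38) - 1752) = (4995 + 4217)*((-5 + (-38)²) - 1752) = 9212*((-5 + 1444) - 1752) = 9212*(1439 - 1752) = 9212*(-313) = -2883356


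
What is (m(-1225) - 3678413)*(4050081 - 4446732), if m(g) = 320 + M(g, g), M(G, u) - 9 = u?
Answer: 1459401594159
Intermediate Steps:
M(G, u) = 9 + u
m(g) = 329 + g (m(g) = 320 + (9 + g) = 329 + g)
(m(-1225) - 3678413)*(4050081 - 4446732) = ((329 - 1225) - 3678413)*(4050081 - 4446732) = (-896 - 3678413)*(-396651) = -3679309*(-396651) = 1459401594159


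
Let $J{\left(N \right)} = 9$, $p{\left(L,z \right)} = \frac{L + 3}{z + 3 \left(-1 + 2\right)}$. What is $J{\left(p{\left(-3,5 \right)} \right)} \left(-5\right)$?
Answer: $-45$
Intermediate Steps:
$p{\left(L,z \right)} = \frac{3 + L}{3 + z}$ ($p{\left(L,z \right)} = \frac{3 + L}{z + 3 \cdot 1} = \frac{3 + L}{z + 3} = \frac{3 + L}{3 + z}$)
$J{\left(p{\left(-3,5 \right)} \right)} \left(-5\right) = 9 \left(-5\right) = -45$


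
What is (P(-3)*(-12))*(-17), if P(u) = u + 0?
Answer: -612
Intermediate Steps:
P(u) = u
(P(-3)*(-12))*(-17) = -3*(-12)*(-17) = 36*(-17) = -612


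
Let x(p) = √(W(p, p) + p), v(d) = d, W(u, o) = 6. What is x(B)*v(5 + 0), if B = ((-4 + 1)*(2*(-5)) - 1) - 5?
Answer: 5*√30 ≈ 27.386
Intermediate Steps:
B = 24 (B = (-3*(-10) - 1) - 5 = (30 - 1) - 5 = 29 - 5 = 24)
x(p) = √(6 + p)
x(B)*v(5 + 0) = √(6 + 24)*(5 + 0) = √30*5 = 5*√30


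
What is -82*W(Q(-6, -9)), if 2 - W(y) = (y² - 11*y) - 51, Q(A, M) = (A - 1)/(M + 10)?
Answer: 5986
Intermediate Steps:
Q(A, M) = (-1 + A)/(10 + M)
W(y) = 53 - y² + 11*y (W(y) = 2 - ((y² - 11*y) - 51) = 2 - (-51 + y² - 11*y) = 2 + (51 - y² + 11*y) = 53 - y² + 11*y)
-82*W(Q(-6, -9)) = -82*(53 - ((-1 - 6)/(10 - 9))² + 11*((-1 - 6)/(10 - 9))) = -82*(53 - (-7/1)² + 11*(-7/1)) = -82*(53 - (1*(-7))² + 11*(1*(-7))) = -82*(53 - 1*(-7)² + 11*(-7)) = -82*(53 - 1*49 - 77) = -82*(53 - 49 - 77) = -82*(-73) = 5986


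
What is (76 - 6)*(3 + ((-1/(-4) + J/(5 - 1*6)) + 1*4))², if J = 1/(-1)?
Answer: 38115/8 ≈ 4764.4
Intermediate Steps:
J = -1
(76 - 6)*(3 + ((-1/(-4) + J/(5 - 1*6)) + 1*4))² = (76 - 6)*(3 + ((-1/(-4) - 1/(5 - 1*6)) + 1*4))² = 70*(3 + ((-1*(-¼) - 1/(5 - 6)) + 4))² = 70*(3 + ((¼ - 1/(-1)) + 4))² = 70*(3 + ((¼ - 1*(-1)) + 4))² = 70*(3 + ((¼ + 1) + 4))² = 70*(3 + (5/4 + 4))² = 70*(3 + 21/4)² = 70*(33/4)² = 70*(1089/16) = 38115/8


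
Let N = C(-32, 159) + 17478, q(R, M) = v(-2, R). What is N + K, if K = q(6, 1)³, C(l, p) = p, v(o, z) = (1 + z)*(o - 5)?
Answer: -100012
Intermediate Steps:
v(o, z) = (1 + z)*(-5 + o)
q(R, M) = -7 - 7*R (q(R, M) = -5 - 2 - 5*R - 2*R = -7 - 7*R)
N = 17637 (N = 159 + 17478 = 17637)
K = -117649 (K = (-7 - 7*6)³ = (-7 - 42)³ = (-49)³ = -117649)
N + K = 17637 - 117649 = -100012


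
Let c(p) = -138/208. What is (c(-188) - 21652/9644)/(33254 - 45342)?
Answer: 729311/3030993472 ≈ 0.00024062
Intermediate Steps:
c(p) = -69/104 (c(p) = -138*1/208 = -69/104)
(c(-188) - 21652/9644)/(33254 - 45342) = (-69/104 - 21652/9644)/(33254 - 45342) = (-69/104 - 21652*1/9644)/(-12088) = (-69/104 - 5413/2411)*(-1/12088) = -729311/250744*(-1/12088) = 729311/3030993472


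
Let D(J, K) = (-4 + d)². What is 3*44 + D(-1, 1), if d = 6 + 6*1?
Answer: 196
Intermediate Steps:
d = 12 (d = 6 + 6 = 12)
D(J, K) = 64 (D(J, K) = (-4 + 12)² = 8² = 64)
3*44 + D(-1, 1) = 3*44 + 64 = 132 + 64 = 196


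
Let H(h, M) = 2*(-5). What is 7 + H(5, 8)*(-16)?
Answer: 167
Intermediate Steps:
H(h, M) = -10
7 + H(5, 8)*(-16) = 7 - 10*(-16) = 7 + 160 = 167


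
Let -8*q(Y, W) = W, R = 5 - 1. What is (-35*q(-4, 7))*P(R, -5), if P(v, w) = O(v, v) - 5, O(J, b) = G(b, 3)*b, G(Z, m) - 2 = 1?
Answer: 1715/8 ≈ 214.38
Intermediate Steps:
G(Z, m) = 3 (G(Z, m) = 2 + 1 = 3)
R = 4
q(Y, W) = -W/8
O(J, b) = 3*b
P(v, w) = -5 + 3*v (P(v, w) = 3*v - 5 = -5 + 3*v)
(-35*q(-4, 7))*P(R, -5) = (-(-35)*7/8)*(-5 + 3*4) = (-35*(-7/8))*(-5 + 12) = (245/8)*7 = 1715/8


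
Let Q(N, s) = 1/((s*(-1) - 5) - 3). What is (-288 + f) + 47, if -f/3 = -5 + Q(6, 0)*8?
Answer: -223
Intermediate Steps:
Q(N, s) = 1/(-8 - s) (Q(N, s) = 1/((-s - 5) - 3) = 1/((-5 - s) - 3) = 1/(-8 - s))
f = 18 (f = -3*(-5 - 1/(8 + 0)*8) = -3*(-5 - 1/8*8) = -3*(-5 - 1) = -3*(-6) = 18)
(-288 + f) + 47 = (-288 + 18) + 47 = -270 + 47 = -223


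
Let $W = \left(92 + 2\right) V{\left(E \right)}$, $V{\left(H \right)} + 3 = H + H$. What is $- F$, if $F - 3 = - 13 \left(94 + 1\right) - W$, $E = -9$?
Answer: $-742$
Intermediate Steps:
$V{\left(H \right)} = -3 + 2 H$ ($V{\left(H \right)} = -3 + \left(H + H\right) = -3 + 2 H$)
$W = -1974$ ($W = \left(92 + 2\right) \left(-3 + 2 \left(-9\right)\right) = 94 \left(-3 - 18\right) = 94 \left(-21\right) = -1974$)
$F = 742$ ($F = 3 - \left(-1974 + 13 \left(94 + 1\right)\right) = 3 + \left(\left(-13\right) 95 + 1974\right) = 3 + \left(-1235 + 1974\right) = 3 + 739 = 742$)
$- F = \left(-1\right) 742 = -742$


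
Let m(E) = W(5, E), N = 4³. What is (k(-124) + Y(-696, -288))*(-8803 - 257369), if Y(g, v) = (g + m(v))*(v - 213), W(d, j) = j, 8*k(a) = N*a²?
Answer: -163959822624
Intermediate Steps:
N = 64
k(a) = 8*a² (k(a) = (64*a²)/8 = 8*a²)
m(E) = E
Y(g, v) = (-213 + v)*(g + v) (Y(g, v) = (g + v)*(v - 213) = (g + v)*(-213 + v) = (-213 + v)*(g + v))
(k(-124) + Y(-696, -288))*(-8803 - 257369) = (8*(-124)² + ((-288)² - 213*(-696) - 213*(-288) - 696*(-288)))*(-8803 - 257369) = (8*15376 + (82944 + 148248 + 61344 + 200448))*(-266172) = (123008 + 492984)*(-266172) = 615992*(-266172) = -163959822624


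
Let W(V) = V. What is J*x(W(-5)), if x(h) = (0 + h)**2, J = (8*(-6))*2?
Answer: -2400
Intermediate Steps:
J = -96 (J = -48*2 = -96)
x(h) = h**2
J*x(W(-5)) = -96*(-5)**2 = -96*25 = -2400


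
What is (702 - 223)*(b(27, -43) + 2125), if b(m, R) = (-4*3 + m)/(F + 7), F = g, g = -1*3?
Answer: 4078685/4 ≈ 1.0197e+6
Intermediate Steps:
g = -3
F = -3
b(m, R) = -3 + m/4 (b(m, R) = (-4*3 + m)/(-3 + 7) = (-12 + m)/4 = (-12 + m)*(¼) = -3 + m/4)
(702 - 223)*(b(27, -43) + 2125) = (702 - 223)*((-3 + (¼)*27) + 2125) = 479*((-3 + 27/4) + 2125) = 479*(15/4 + 2125) = 479*(8515/4) = 4078685/4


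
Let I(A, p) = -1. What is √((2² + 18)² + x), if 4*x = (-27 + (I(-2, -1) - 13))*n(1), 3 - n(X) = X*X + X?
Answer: √1895/2 ≈ 21.766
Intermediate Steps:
n(X) = 3 - X - X² (n(X) = 3 - (X*X + X) = 3 - (X² + X) = 3 - (X + X²) = 3 + (-X - X²) = 3 - X - X²)
x = -41/4 (x = ((-27 + (-1 - 13))*(3 - 1*1 - 1*1²))/4 = ((-27 - 14)*(3 - 1 - 1*1))/4 = (-41*(3 - 1 - 1))/4 = (-41*1)/4 = (¼)*(-41) = -41/4 ≈ -10.250)
√((2² + 18)² + x) = √((2² + 18)² - 41/4) = √((4 + 18)² - 41/4) = √(22² - 41/4) = √(484 - 41/4) = √(1895/4) = √1895/2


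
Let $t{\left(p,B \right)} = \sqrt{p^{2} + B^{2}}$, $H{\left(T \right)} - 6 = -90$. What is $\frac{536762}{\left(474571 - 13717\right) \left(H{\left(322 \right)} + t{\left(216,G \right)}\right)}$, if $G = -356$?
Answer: $\frac{1878667}{3194025456} + \frac{268381 \sqrt{10837}}{9582076368} \approx 0.0035039$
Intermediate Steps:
$H{\left(T \right)} = -84$ ($H{\left(T \right)} = 6 - 90 = -84$)
$t{\left(p,B \right)} = \sqrt{B^{2} + p^{2}}$
$\frac{536762}{\left(474571 - 13717\right) \left(H{\left(322 \right)} + t{\left(216,G \right)}\right)} = \frac{536762}{\left(474571 - 13717\right) \left(-84 + \sqrt{\left(-356\right)^{2} + 216^{2}}\right)} = \frac{536762}{460854 \left(-84 + \sqrt{126736 + 46656}\right)} = \frac{536762}{460854 \left(-84 + \sqrt{173392}\right)} = \frac{536762}{460854 \left(-84 + 4 \sqrt{10837}\right)} = \frac{536762}{-38711736 + 1843416 \sqrt{10837}}$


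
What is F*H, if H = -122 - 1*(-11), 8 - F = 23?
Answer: 1665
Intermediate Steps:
F = -15 (F = 8 - 1*23 = 8 - 23 = -15)
H = -111 (H = -122 + 11 = -111)
F*H = -15*(-111) = 1665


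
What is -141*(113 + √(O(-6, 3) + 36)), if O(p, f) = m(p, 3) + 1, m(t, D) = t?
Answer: -15933 - 141*√31 ≈ -16718.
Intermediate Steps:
O(p, f) = 1 + p (O(p, f) = p + 1 = 1 + p)
-141*(113 + √(O(-6, 3) + 36)) = -141*(113 + √((1 - 6) + 36)) = -141*(113 + √(-5 + 36)) = -141*(113 + √31) = -15933 - 141*√31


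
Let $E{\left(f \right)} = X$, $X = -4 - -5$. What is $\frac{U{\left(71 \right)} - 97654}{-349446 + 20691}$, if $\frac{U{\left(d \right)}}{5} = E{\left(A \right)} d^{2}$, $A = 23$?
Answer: $\frac{72449}{328755} \approx 0.22037$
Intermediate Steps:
$X = 1$ ($X = -4 + 5 = 1$)
$E{\left(f \right)} = 1$
$U{\left(d \right)} = 5 d^{2}$ ($U{\left(d \right)} = 5 \cdot 1 d^{2} = 5 d^{2}$)
$\frac{U{\left(71 \right)} - 97654}{-349446 + 20691} = \frac{5 \cdot 71^{2} - 97654}{-349446 + 20691} = \frac{5 \cdot 5041 - 97654}{-328755} = \left(25205 - 97654\right) \left(- \frac{1}{328755}\right) = \left(-72449\right) \left(- \frac{1}{328755}\right) = \frac{72449}{328755}$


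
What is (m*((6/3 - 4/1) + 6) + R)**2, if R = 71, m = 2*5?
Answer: 12321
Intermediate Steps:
m = 10
(m*((6/3 - 4/1) + 6) + R)**2 = (10*((6/3 - 4/1) + 6) + 71)**2 = (10*((6*(1/3) - 4*1) + 6) + 71)**2 = (10*((2 - 4) + 6) + 71)**2 = (10*(-2 + 6) + 71)**2 = (10*4 + 71)**2 = (40 + 71)**2 = 111**2 = 12321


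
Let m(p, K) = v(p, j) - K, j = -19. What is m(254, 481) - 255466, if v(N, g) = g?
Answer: -255966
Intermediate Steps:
m(p, K) = -19 - K
m(254, 481) - 255466 = (-19 - 1*481) - 255466 = (-19 - 481) - 255466 = -500 - 255466 = -255966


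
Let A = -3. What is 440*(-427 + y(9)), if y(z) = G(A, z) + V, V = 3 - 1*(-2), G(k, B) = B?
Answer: -181720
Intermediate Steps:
V = 5 (V = 3 + 2 = 5)
y(z) = 5 + z (y(z) = z + 5 = 5 + z)
440*(-427 + y(9)) = 440*(-427 + (5 + 9)) = 440*(-427 + 14) = 440*(-413) = -181720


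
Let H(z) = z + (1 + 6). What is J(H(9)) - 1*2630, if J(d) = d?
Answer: -2614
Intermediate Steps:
H(z) = 7 + z (H(z) = z + 7 = 7 + z)
J(H(9)) - 1*2630 = (7 + 9) - 1*2630 = 16 - 2630 = -2614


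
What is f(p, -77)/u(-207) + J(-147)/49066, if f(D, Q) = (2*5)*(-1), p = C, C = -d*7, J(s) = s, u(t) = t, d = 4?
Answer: 460231/10156662 ≈ 0.045313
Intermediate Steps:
C = -28 (C = -1*4*7 = -4*7 = -28)
p = -28
f(D, Q) = -10 (f(D, Q) = 10*(-1) = -10)
f(p, -77)/u(-207) + J(-147)/49066 = -10/(-207) - 147/49066 = -10*(-1/207) - 147*1/49066 = 10/207 - 147/49066 = 460231/10156662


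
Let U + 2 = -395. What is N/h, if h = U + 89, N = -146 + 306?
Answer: -40/77 ≈ -0.51948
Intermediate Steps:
U = -397 (U = -2 - 395 = -397)
N = 160
h = -308 (h = -397 + 89 = -308)
N/h = 160/(-308) = 160*(-1/308) = -40/77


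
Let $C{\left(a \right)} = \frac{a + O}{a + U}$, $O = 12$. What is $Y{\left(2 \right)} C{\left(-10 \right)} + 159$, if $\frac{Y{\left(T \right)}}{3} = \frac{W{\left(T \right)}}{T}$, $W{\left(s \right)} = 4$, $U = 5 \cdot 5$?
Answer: $\frac{799}{5} \approx 159.8$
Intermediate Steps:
$U = 25$
$C{\left(a \right)} = \frac{12 + a}{25 + a}$ ($C{\left(a \right)} = \frac{a + 12}{a + 25} = \frac{12 + a}{25 + a}$)
$Y{\left(T \right)} = \frac{12}{T}$ ($Y{\left(T \right)} = 3 \frac{4}{T} = \frac{12}{T}$)
$Y{\left(2 \right)} C{\left(-10 \right)} + 159 = \frac{12}{2} \frac{12 - 10}{25 - 10} + 159 = 12 \cdot \frac{1}{2} \cdot \frac{1}{15} \cdot 2 + 159 = 6 \cdot \frac{1}{15} \cdot 2 + 159 = 6 \cdot \frac{2}{15} + 159 = \frac{4}{5} + 159 = \frac{799}{5}$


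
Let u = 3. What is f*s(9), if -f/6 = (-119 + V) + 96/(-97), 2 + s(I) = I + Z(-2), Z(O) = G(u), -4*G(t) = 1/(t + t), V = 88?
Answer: 518201/388 ≈ 1335.6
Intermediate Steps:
G(t) = -1/(8*t) (G(t) = -1/(4*(t + t)) = -1/(2*t)/4 = -1/(8*t))
Z(O) = -1/24 (Z(O) = -⅛/3 = -⅛*⅓ = -1/24)
s(I) = -49/24 + I (s(I) = -2 + (I - 1/24) = -2 + (-1/24 + I) = -49/24 + I)
f = 18618/97 (f = -6*((-119 + 88) + 96/(-97)) = -6*(-31 + 96*(-1/97)) = -6*(-31 - 96/97) = -6*(-3103/97) = 18618/97 ≈ 191.94)
f*s(9) = 18618*(-49/24 + 9)/97 = (18618/97)*(167/24) = 518201/388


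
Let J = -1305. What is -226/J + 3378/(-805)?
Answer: -845272/210105 ≈ -4.0231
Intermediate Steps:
-226/J + 3378/(-805) = -226/(-1305) + 3378/(-805) = -226*(-1/1305) + 3378*(-1/805) = 226/1305 - 3378/805 = -845272/210105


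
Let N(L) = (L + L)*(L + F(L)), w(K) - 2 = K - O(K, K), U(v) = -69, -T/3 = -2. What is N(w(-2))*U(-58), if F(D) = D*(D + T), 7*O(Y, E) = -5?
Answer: -186300/343 ≈ -543.15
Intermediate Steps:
T = 6 (T = -3*(-2) = 6)
O(Y, E) = -5/7 (O(Y, E) = (⅐)*(-5) = -5/7)
F(D) = D*(6 + D) (F(D) = D*(D + 6) = D*(6 + D))
w(K) = 19/7 + K (w(K) = 2 + (K - 1*(-5/7)) = 2 + (K + 5/7) = 2 + (5/7 + K) = 19/7 + K)
N(L) = 2*L*(L + L*(6 + L)) (N(L) = (L + L)*(L + L*(6 + L)) = (2*L)*(L + L*(6 + L)) = 2*L*(L + L*(6 + L)))
N(w(-2))*U(-58) = (2*(19/7 - 2)²*(7 + (19/7 - 2)))*(-69) = (2*(5/7)²*(7 + 5/7))*(-69) = (2*(25/49)*(54/7))*(-69) = (2700/343)*(-69) = -186300/343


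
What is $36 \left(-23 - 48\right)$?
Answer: $-2556$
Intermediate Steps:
$36 \left(-23 - 48\right) = 36 \left(-71\right) = -2556$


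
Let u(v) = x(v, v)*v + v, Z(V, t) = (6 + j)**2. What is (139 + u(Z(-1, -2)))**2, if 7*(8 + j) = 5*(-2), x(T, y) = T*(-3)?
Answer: 401151223225/5764801 ≈ 69586.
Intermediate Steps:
x(T, y) = -3*T
j = -66/7 (j = -8 + (5*(-2))/7 = -8 + (1/7)*(-10) = -8 - 10/7 = -66/7 ≈ -9.4286)
Z(V, t) = 576/49 (Z(V, t) = (6 - 66/7)**2 = (-24/7)**2 = 576/49)
u(v) = v - 3*v**2 (u(v) = (-3*v)*v + v = -3*v**2 + v = v - 3*v**2)
(139 + u(Z(-1, -2)))**2 = (139 + 576*(1 - 3*576/49)/49)**2 = (139 + 576*(1 - 1728/49)/49)**2 = (139 + (576/49)*(-1679/49))**2 = (139 - 967104/2401)**2 = (-633365/2401)**2 = 401151223225/5764801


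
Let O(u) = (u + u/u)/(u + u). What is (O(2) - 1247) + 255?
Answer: -3965/4 ≈ -991.25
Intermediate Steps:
O(u) = (1 + u)/(2*u) (O(u) = (u + 1)/((2*u)) = (1 + u)*(1/(2*u)) = (1 + u)/(2*u))
(O(2) - 1247) + 255 = ((½)*(1 + 2)/2 - 1247) + 255 = ((½)*(½)*3 - 1247) + 255 = (¾ - 1247) + 255 = -4985/4 + 255 = -3965/4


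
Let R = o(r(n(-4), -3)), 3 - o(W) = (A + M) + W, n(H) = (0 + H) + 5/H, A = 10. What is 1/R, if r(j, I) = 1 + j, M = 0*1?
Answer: -4/11 ≈ -0.36364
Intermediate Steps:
M = 0
n(H) = H + 5/H
o(W) = -7 - W (o(W) = 3 - ((10 + 0) + W) = 3 - (10 + W) = 3 + (-10 - W) = -7 - W)
R = -11/4 (R = -7 - (1 + (-4 + 5/(-4))) = -7 - (1 + (-4 + 5*(-¼))) = -7 - (1 + (-4 - 5/4)) = -7 - (1 - 21/4) = -7 - 1*(-17/4) = -7 + 17/4 = -11/4 ≈ -2.7500)
1/R = 1/(-11/4) = -4/11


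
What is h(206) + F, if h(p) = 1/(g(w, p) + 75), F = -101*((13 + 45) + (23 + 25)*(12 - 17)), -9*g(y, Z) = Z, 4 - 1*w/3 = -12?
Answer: 8621167/469 ≈ 18382.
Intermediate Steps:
w = 48 (w = 12 - 3*(-12) = 12 + 36 = 48)
g(y, Z) = -Z/9
F = 18382 (F = -101*(58 + 48*(-5)) = -101*(58 - 240) = -101*(-182) = 18382)
h(p) = 1/(75 - p/9) (h(p) = 1/(-p/9 + 75) = 1/(75 - p/9))
h(206) + F = -9/(-675 + 206) + 18382 = -9/(-469) + 18382 = -9*(-1/469) + 18382 = 9/469 + 18382 = 8621167/469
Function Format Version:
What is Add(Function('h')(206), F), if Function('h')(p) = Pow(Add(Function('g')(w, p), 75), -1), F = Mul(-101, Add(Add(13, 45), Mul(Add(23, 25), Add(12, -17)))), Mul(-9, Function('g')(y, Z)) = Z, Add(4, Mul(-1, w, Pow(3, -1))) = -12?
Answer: Rational(8621167, 469) ≈ 18382.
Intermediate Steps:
w = 48 (w = Add(12, Mul(-3, -12)) = Add(12, 36) = 48)
Function('g')(y, Z) = Mul(Rational(-1, 9), Z)
F = 18382 (F = Mul(-101, Add(58, Mul(48, -5))) = Mul(-101, Add(58, -240)) = Mul(-101, -182) = 18382)
Function('h')(p) = Pow(Add(75, Mul(Rational(-1, 9), p)), -1) (Function('h')(p) = Pow(Add(Mul(Rational(-1, 9), p), 75), -1) = Pow(Add(75, Mul(Rational(-1, 9), p)), -1))
Add(Function('h')(206), F) = Add(Mul(-9, Pow(Add(-675, 206), -1)), 18382) = Add(Mul(-9, Pow(-469, -1)), 18382) = Add(Mul(-9, Rational(-1, 469)), 18382) = Add(Rational(9, 469), 18382) = Rational(8621167, 469)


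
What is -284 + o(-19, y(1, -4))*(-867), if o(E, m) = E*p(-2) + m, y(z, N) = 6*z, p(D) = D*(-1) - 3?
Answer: -21959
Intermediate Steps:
p(D) = -3 - D (p(D) = -D - 3 = -3 - D)
o(E, m) = m - E (o(E, m) = E*(-3 - 1*(-2)) + m = E*(-3 + 2) + m = E*(-1) + m = -E + m = m - E)
-284 + o(-19, y(1, -4))*(-867) = -284 + (6*1 - 1*(-19))*(-867) = -284 + (6 + 19)*(-867) = -284 + 25*(-867) = -284 - 21675 = -21959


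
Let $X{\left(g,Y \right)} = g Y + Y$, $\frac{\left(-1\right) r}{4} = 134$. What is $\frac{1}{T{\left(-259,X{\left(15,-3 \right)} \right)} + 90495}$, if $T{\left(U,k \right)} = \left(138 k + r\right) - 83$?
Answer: $\frac{1}{83252} \approx 1.2012 \cdot 10^{-5}$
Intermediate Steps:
$r = -536$ ($r = \left(-4\right) 134 = -536$)
$X{\left(g,Y \right)} = Y + Y g$ ($X{\left(g,Y \right)} = Y g + Y = Y + Y g$)
$T{\left(U,k \right)} = -619 + 138 k$ ($T{\left(U,k \right)} = \left(138 k - 536\right) - 83 = \left(-536 + 138 k\right) - 83 = -619 + 138 k$)
$\frac{1}{T{\left(-259,X{\left(15,-3 \right)} \right)} + 90495} = \frac{1}{\left(-619 + 138 \left(- 3 \left(1 + 15\right)\right)\right) + 90495} = \frac{1}{\left(-619 + 138 \left(\left(-3\right) 16\right)\right) + 90495} = \frac{1}{\left(-619 + 138 \left(-48\right)\right) + 90495} = \frac{1}{\left(-619 - 6624\right) + 90495} = \frac{1}{-7243 + 90495} = \frac{1}{83252}$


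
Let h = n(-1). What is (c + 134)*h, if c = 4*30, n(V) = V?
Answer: -254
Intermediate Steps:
h = -1
c = 120
(c + 134)*h = (120 + 134)*(-1) = 254*(-1) = -254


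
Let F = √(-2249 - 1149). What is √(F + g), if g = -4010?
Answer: √(-4010 + I*√3398) ≈ 0.4603 + 63.326*I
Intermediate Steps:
F = I*√3398 (F = √(-3398) = I*√3398 ≈ 58.292*I)
√(F + g) = √(I*√3398 - 4010) = √(-4010 + I*√3398)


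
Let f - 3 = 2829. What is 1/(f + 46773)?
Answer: 1/49605 ≈ 2.0159e-5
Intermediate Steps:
f = 2832 (f = 3 + 2829 = 2832)
1/(f + 46773) = 1/(2832 + 46773) = 1/49605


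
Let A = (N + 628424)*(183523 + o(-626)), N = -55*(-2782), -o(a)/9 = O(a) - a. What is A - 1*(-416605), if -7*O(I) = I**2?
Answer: 3729089577673/7 ≈ 5.3273e+11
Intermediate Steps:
O(I) = -I**2/7
o(a) = 9*a + 9*a**2/7 (o(a) = -9*(-a**2/7 - a) = -9*(-a - a**2/7) = 9*a + 9*a**2/7)
N = 153010
A = 3729086661438/7 (A = (153010 + 628424)*(183523 + (9/7)*(-626)*(7 - 626)) = 781434*(183523 + (9/7)*(-626)*(-619)) = 781434*(183523 + 3487446/7) = 781434*(4772107/7) = 3729086661438/7 ≈ 5.3273e+11)
A - 1*(-416605) = 3729086661438/7 - 1*(-416605) = 3729086661438/7 + 416605 = 3729089577673/7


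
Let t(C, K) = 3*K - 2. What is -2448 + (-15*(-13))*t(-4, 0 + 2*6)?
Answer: 4182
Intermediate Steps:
t(C, K) = -2 + 3*K
-2448 + (-15*(-13))*t(-4, 0 + 2*6) = -2448 + (-15*(-13))*(-2 + 3*(0 + 2*6)) = -2448 + 195*(-2 + 3*(0 + 12)) = -2448 + 195*(-2 + 3*12) = -2448 + 195*(-2 + 36) = -2448 + 195*34 = -2448 + 6630 = 4182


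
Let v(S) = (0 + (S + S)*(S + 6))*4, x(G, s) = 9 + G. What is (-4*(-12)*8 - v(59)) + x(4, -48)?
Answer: -30283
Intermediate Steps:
v(S) = 8*S*(6 + S) (v(S) = (0 + (2*S)*(6 + S))*4 = (0 + 2*S*(6 + S))*4 = (2*S*(6 + S))*4 = 8*S*(6 + S))
(-4*(-12)*8 - v(59)) + x(4, -48) = (-4*(-12)*8 - 8*59*(6 + 59)) + (9 + 4) = (48*8 - 8*59*65) + 13 = (384 - 1*30680) + 13 = (384 - 30680) + 13 = -30296 + 13 = -30283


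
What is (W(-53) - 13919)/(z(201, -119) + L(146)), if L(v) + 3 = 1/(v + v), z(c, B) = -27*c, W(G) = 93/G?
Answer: 215437600/84034627 ≈ 2.5637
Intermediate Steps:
L(v) = -3 + 1/(2*v) (L(v) = -3 + 1/(v + v) = -3 + 1/(2*v))
(W(-53) - 13919)/(z(201, -119) + L(146)) = (93/(-53) - 13919)/(-27*201 + (-3 + (½)/146)) = (93*(-1/53) - 13919)/(-5427 + (-3 + (½)*(1/146))) = (-93/53 - 13919)/(-5427 + (-3 + 1/292)) = -737800/(53*(-5427 - 875/292)) = -737800/(53*(-1585559/292)) = -737800/53*(-292/1585559) = 215437600/84034627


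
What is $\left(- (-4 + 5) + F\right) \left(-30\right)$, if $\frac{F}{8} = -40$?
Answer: $9630$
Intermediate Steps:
$F = -320$ ($F = 8 \left(-40\right) = -320$)
$\left(- (-4 + 5) + F\right) \left(-30\right) = \left(- (-4 + 5) - 320\right) \left(-30\right) = \left(\left(-1\right) 1 - 320\right) \left(-30\right) = \left(-1 - 320\right) \left(-30\right) = \left(-321\right) \left(-30\right) = 9630$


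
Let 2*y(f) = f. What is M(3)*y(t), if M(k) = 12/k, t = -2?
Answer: -4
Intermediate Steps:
y(f) = f/2
M(3)*y(t) = (12/3)*((½)*(-2)) = (12*(⅓))*(-1) = 4*(-1) = -4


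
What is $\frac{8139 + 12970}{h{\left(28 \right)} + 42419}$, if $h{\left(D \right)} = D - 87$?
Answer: $\frac{21109}{42360} \approx 0.49832$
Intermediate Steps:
$h{\left(D \right)} = -87 + D$ ($h{\left(D \right)} = D - 87 = -87 + D$)
$\frac{8139 + 12970}{h{\left(28 \right)} + 42419} = \frac{8139 + 12970}{\left(-87 + 28\right) + 42419} = \frac{21109}{-59 + 42419} = \frac{21109}{42360}$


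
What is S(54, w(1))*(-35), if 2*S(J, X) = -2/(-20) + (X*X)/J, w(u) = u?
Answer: -56/27 ≈ -2.0741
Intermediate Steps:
S(J, X) = 1/20 + X²/(2*J) (S(J, X) = (-2/(-20) + (X*X)/J)/2 = (-2*(-1/20) + X²/J)/2 = (⅒ + X²/J)/2 = 1/20 + X²/(2*J))
S(54, w(1))*(-35) = ((1/20)*(54 + 10*1²)/54)*(-35) = ((1/20)*(1/54)*(54 + 10*1))*(-35) = ((1/20)*(1/54)*(54 + 10))*(-35) = ((1/20)*(1/54)*64)*(-35) = (8/135)*(-35) = -56/27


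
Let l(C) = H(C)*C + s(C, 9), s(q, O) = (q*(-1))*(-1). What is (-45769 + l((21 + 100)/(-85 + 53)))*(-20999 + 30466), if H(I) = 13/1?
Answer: -6940740517/16 ≈ -4.3380e+8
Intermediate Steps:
H(I) = 13 (H(I) = 13*1 = 13)
s(q, O) = q (s(q, O) = -q*(-1) = q)
l(C) = 14*C (l(C) = 13*C + C = 14*C)
(-45769 + l((21 + 100)/(-85 + 53)))*(-20999 + 30466) = (-45769 + 14*((21 + 100)/(-85 + 53)))*(-20999 + 30466) = (-45769 + 14*(121/(-32)))*9467 = (-45769 + 14*(121*(-1/32)))*9467 = (-45769 + 14*(-121/32))*9467 = (-45769 - 847/16)*9467 = -733151/16*9467 = -6940740517/16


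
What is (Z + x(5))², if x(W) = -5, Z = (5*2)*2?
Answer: 225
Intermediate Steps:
Z = 20 (Z = 10*2 = 20)
(Z + x(5))² = (20 - 5)² = 15² = 225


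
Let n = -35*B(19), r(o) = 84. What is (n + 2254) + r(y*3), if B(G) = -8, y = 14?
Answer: 2618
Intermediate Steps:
n = 280 (n = -35*(-8) = 280)
(n + 2254) + r(y*3) = (280 + 2254) + 84 = 2534 + 84 = 2618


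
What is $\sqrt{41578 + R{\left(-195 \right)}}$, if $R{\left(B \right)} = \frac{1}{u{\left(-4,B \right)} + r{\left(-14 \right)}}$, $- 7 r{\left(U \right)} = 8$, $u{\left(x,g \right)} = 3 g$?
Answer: $\frac{\sqrt{699949344281}}{4103} \approx 203.91$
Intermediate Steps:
$r{\left(U \right)} = - \frac{8}{7}$ ($r{\left(U \right)} = \left(- \frac{1}{7}\right) 8 = - \frac{8}{7}$)
$R{\left(B \right)} = \frac{1}{- \frac{8}{7} + 3 B}$ ($R{\left(B \right)} = \frac{1}{3 B - \frac{8}{7}} = \frac{1}{- \frac{8}{7} + 3 B}$)
$\sqrt{41578 + R{\left(-195 \right)}} = \sqrt{41578 + \frac{7}{-8 + 21 \left(-195\right)}} = \sqrt{41578 + \frac{7}{-8 - 4095}} = \sqrt{41578 + \frac{7}{-4103}} = \sqrt{41578 + 7 \left(- \frac{1}{4103}\right)} = \sqrt{41578 - \frac{7}{4103}} = \sqrt{\frac{170594527}{4103}} = \frac{\sqrt{699949344281}}{4103}$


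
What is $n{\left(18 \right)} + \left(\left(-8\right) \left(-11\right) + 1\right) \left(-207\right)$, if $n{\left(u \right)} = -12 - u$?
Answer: $-18453$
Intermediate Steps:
$n{\left(18 \right)} + \left(\left(-8\right) \left(-11\right) + 1\right) \left(-207\right) = \left(-12 - 18\right) + \left(\left(-8\right) \left(-11\right) + 1\right) \left(-207\right) = \left(-12 - 18\right) + \left(88 + 1\right) \left(-207\right) = -30 + 89 \left(-207\right) = -30 - 18423 = -18453$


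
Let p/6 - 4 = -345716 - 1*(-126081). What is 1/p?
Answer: -1/1317786 ≈ -7.5885e-7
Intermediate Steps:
p = -1317786 (p = 24 + 6*(-345716 - 1*(-126081)) = 24 + 6*(-345716 + 126081) = 24 + 6*(-219635) = 24 - 1317810 = -1317786)
1/p = 1/(-1317786) = -1/1317786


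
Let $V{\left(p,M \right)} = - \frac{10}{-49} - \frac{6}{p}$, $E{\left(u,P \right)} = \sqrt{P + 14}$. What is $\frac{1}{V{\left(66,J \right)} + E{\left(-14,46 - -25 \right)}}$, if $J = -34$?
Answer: $- \frac{32879}{24690564} + \frac{290521 \sqrt{85}}{24690564} \approx 0.10715$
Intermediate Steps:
$E{\left(u,P \right)} = \sqrt{14 + P}$
$V{\left(p,M \right)} = \frac{10}{49} - \frac{6}{p}$ ($V{\left(p,M \right)} = \left(-10\right) \left(- \frac{1}{49}\right) - \frac{6}{p} = \frac{10}{49} - \frac{6}{p}$)
$\frac{1}{V{\left(66,J \right)} + E{\left(-14,46 - -25 \right)}} = \frac{1}{\left(\frac{10}{49} - \frac{6}{66}\right) + \sqrt{14 + \left(46 - -25\right)}} = \frac{1}{\left(\frac{10}{49} - \frac{1}{11}\right) + \sqrt{14 + \left(46 + 25\right)}} = \frac{1}{\left(\frac{10}{49} - \frac{1}{11}\right) + \sqrt{14 + 71}} = \frac{1}{\frac{61}{539} + \sqrt{85}}$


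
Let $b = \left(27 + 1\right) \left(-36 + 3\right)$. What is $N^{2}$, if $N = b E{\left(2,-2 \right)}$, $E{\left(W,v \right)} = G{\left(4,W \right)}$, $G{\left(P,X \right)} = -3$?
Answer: $7683984$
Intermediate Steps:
$b = -924$ ($b = 28 \left(-33\right) = -924$)
$E{\left(W,v \right)} = -3$
$N = 2772$ ($N = \left(-924\right) \left(-3\right) = 2772$)
$N^{2} = 2772^{2} = 7683984$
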